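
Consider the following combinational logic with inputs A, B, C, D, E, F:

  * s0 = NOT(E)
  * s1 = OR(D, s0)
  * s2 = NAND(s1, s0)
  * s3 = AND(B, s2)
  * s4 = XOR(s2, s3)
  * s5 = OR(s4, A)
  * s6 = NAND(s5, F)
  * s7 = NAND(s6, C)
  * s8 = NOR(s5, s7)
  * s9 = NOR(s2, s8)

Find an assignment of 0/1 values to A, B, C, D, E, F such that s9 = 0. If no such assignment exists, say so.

s9 = NOR(s2, s8) must be 0, so at least one of s2, s8 is 1.
Check with A=1, B=0, C=0, D=0, E=1, F=1:
s0 = NOT(E) = NOT 1 = 0
s1 = OR(D, s0) = OR(0, 0) = 0
s2 = NAND(s1, s0) = NAND(0, 0) = 1
s3 = AND(B, s2) = AND(0, 1) = 0
s4 = XOR(s2, s3) = XOR(1, 0) = 1
s5 = OR(s4, A) = OR(1, 1) = 1
s6 = NAND(s5, F) = NAND(1, 1) = 0
s7 = NAND(s6, C) = NAND(0, 0) = 1
s8 = NOR(s5, s7) = NOR(1, 1) = 0
s9 = NOR(s2, s8) = NOR(1, 0) = 0
So s9 = 0 as required.

A=1, B=0, C=0, D=0, E=1, F=1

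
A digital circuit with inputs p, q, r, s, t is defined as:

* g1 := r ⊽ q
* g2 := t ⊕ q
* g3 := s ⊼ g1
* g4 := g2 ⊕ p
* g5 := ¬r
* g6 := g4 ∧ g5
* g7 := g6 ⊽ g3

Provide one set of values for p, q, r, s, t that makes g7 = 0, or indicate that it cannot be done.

p=1, q=1, r=1, s=0, t=1

g7 = g6 ⊽ g3 must be 0, so at least one of g6, g3 is 1.
Check with p=1, q=1, r=1, s=0, t=1:
g1 = r ⊽ q = 1 ⊽ 1 = 0
g2 = t ⊕ q = 1 ⊕ 1 = 0
g3 = s ⊼ g1 = 0 ⊼ 0 = 1
g4 = g2 ⊕ p = 0 ⊕ 1 = 1
g5 = ¬r = ¬1 = 0
g6 = g4 ∧ g5 = 1 ∧ 0 = 0
g7 = g6 ⊽ g3 = 0 ⊽ 1 = 0
So g7 = 0 as required.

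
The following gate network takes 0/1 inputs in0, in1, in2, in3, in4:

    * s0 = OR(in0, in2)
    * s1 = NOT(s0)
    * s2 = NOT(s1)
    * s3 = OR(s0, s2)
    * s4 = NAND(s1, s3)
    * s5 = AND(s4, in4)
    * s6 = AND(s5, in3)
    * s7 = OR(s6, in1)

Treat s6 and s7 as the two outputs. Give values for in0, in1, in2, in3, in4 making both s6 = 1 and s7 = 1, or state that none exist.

Check with in0=1, in1=0, in2=0, in3=1, in4=1:
s0 = OR(in0, in2) = OR(1, 0) = 1
s1 = NOT(s0) = NOT 1 = 0
s2 = NOT(s1) = NOT 0 = 1
s3 = OR(s0, s2) = OR(1, 1) = 1
s4 = NAND(s1, s3) = NAND(0, 1) = 1
s5 = AND(s4, in4) = AND(1, 1) = 1
s6 = AND(s5, in3) = AND(1, 1) = 1
s7 = OR(s6, in1) = OR(1, 0) = 1
So s6 = 1 and s7 = 1.

in0=1, in1=0, in2=0, in3=1, in4=1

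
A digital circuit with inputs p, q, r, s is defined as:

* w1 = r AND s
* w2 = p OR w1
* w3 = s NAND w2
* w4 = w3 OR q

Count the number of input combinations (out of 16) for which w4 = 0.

w4 = w3 OR q must be 0, so both w3 = 0 and q = 0.
Enumerating the 16 input combinations, 3 give w4 = 0 and 13 give w4 = 1.

3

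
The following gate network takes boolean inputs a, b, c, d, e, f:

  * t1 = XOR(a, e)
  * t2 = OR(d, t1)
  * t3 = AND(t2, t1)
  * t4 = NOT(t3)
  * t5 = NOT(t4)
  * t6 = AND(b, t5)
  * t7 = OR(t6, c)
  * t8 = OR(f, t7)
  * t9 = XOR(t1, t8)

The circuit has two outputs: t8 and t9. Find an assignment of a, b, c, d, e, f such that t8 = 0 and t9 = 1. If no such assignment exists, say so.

Check with a=1, b=0, c=0, d=0, e=0, f=0:
t1 = XOR(a, e) = XOR(1, 0) = 1
t2 = OR(d, t1) = OR(0, 1) = 1
t3 = AND(t2, t1) = AND(1, 1) = 1
t4 = NOT(t3) = NOT 1 = 0
t5 = NOT(t4) = NOT 0 = 1
t6 = AND(b, t5) = AND(0, 1) = 0
t7 = OR(t6, c) = OR(0, 0) = 0
t8 = OR(f, t7) = OR(0, 0) = 0
t9 = XOR(t1, t8) = XOR(1, 0) = 1
So t8 = 0 and t9 = 1.

a=1, b=0, c=0, d=0, e=0, f=0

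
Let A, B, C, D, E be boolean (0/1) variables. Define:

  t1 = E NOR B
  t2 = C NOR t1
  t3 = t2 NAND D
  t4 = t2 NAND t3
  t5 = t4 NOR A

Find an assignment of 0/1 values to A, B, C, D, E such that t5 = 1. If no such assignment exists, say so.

A=0, B=1, C=0, D=0, E=0

t5 = t4 NOR A must be 1, so both t4 = 0 and A = 0.
Check with A=0, B=1, C=0, D=0, E=0:
t1 = E NOR B = 0 NOR 1 = 0
t2 = C NOR t1 = 0 NOR 0 = 1
t3 = t2 NAND D = 1 NAND 0 = 1
t4 = t2 NAND t3 = 1 NAND 1 = 0
t5 = t4 NOR A = 0 NOR 0 = 1
So t5 = 1 as required.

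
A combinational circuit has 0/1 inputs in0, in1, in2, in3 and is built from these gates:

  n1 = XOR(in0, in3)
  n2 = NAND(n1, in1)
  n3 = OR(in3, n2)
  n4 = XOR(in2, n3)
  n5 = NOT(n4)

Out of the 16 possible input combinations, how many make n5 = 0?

n5 = NOT(n4) must be 0, so n4 = 1.
n4 = XOR(in2, n3) must be 1, so in2 and n3 differ.
Enumerating the 16 input combinations, 8 give n5 = 0 and 8 give n5 = 1.

8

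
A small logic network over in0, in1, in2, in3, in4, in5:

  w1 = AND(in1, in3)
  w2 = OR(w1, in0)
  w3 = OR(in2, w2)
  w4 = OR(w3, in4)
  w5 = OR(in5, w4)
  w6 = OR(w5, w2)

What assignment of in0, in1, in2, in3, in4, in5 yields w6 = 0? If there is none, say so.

in0=0, in1=0, in2=0, in3=0, in4=0, in5=0

w6 = OR(w5, w2) must be 0, so both w5 = 0 and w2 = 0.
w5 = OR(in5, w4) must be 0, so both in5 = 0 and w4 = 0.
w2 = OR(w1, in0) must be 0, so both w1 = 0 and in0 = 0.
Check with in0=0, in1=0, in2=0, in3=0, in4=0, in5=0:
w1 = AND(in1, in3) = AND(0, 0) = 0
w2 = OR(w1, in0) = OR(0, 0) = 0
w3 = OR(in2, w2) = OR(0, 0) = 0
w4 = OR(w3, in4) = OR(0, 0) = 0
w5 = OR(in5, w4) = OR(0, 0) = 0
w6 = OR(w5, w2) = OR(0, 0) = 0
So w6 = 0 as required.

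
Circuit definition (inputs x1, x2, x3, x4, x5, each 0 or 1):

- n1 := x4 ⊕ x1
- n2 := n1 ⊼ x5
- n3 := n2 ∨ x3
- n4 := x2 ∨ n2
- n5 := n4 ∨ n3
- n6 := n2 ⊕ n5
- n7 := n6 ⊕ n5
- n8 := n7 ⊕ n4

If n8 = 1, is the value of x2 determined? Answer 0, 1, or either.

1

n8 = n7 ⊕ n4 must be 1, so n7 and n4 differ.
Every assignment with n8 = 1 has x2 = 1; there are 4 such assignment(s).
  x1=0, x2=1, x3=0, x4=1, x5=1
  x1=0, x2=1, x3=1, x4=1, x5=1
  x1=1, x2=1, x3=0, x4=0, x5=1
  x1=1, x2=1, x3=1, x4=0, x5=1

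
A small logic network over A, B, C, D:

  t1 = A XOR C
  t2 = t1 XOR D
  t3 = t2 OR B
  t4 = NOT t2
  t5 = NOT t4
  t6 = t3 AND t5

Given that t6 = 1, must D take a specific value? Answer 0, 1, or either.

Both values of D occur among assignments with t6 = 1:
  D=0: A=0, B=0, C=1, D=0
  D=1: A=0, B=0, C=0, D=1

either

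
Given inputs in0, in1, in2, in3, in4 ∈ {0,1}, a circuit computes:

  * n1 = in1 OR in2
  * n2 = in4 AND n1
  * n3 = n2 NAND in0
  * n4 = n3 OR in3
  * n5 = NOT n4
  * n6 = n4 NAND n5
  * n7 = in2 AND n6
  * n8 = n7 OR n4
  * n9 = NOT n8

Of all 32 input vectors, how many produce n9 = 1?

1

n9 = NOT n8 must be 1, so n8 = 0.
n8 = n7 OR n4 must be 0, so both n7 = 0 and n4 = 0.
n7 = in2 AND n6 must be 0, so at least one of in2, n6 is 0.
Satisfying assignments:
  in0=1, in1=1, in2=0, in3=0, in4=1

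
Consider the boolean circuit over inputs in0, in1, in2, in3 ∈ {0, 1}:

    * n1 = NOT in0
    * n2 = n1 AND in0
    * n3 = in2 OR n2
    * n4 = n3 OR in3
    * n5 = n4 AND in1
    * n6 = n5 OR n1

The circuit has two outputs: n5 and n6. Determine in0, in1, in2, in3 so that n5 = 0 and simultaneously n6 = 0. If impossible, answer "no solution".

in0=1, in1=0, in2=1, in3=1

Check with in0=1, in1=0, in2=1, in3=1:
n1 = NOT in0 = NOT 1 = 0
n2 = n1 AND in0 = 0 AND 1 = 0
n3 = in2 OR n2 = 1 OR 0 = 1
n4 = n3 OR in3 = 1 OR 1 = 1
n5 = n4 AND in1 = 1 AND 0 = 0
n6 = n5 OR n1 = 0 OR 0 = 0
So n5 = 0 and n6 = 0.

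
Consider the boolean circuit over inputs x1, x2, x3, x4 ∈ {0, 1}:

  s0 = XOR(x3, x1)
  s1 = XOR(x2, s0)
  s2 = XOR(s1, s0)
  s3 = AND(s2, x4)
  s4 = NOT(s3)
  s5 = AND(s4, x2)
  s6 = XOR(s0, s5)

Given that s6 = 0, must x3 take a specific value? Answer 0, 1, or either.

either

Both values of x3 occur among assignments with s6 = 0:
  x3=0: x1=0, x2=0, x3=0, x4=0
  x3=1: x1=0, x2=1, x3=1, x4=0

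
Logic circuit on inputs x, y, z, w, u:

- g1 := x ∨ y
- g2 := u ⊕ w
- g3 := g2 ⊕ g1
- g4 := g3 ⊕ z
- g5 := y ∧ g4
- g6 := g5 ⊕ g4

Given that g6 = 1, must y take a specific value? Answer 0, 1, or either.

0

g6 = g5 ⊕ g4 must be 1, so g5 and g4 differ.
Every assignment with g6 = 1 has y = 0; there are 8 such assignment(s).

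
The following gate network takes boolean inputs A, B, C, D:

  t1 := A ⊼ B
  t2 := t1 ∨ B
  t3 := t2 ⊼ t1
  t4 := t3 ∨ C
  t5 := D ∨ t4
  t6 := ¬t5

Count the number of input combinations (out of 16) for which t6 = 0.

t6 = ¬t5 must be 0, so t5 = 1.
Enumerating the 16 input combinations, 13 give t6 = 0 and 3 give t6 = 1.

13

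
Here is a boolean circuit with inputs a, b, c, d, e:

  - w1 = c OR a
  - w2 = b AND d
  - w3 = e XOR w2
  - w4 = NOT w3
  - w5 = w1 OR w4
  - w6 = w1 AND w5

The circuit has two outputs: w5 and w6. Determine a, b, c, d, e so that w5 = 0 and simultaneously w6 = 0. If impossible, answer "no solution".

Check with a=0, b=0, c=0, d=1, e=1:
w1 = c OR a = 0 OR 0 = 0
w2 = b AND d = 0 AND 1 = 0
w3 = e XOR w2 = 1 XOR 0 = 1
w4 = NOT w3 = NOT 1 = 0
w5 = w1 OR w4 = 0 OR 0 = 0
w6 = w1 AND w5 = 0 AND 0 = 0
So w5 = 0 and w6 = 0.

a=0, b=0, c=0, d=1, e=1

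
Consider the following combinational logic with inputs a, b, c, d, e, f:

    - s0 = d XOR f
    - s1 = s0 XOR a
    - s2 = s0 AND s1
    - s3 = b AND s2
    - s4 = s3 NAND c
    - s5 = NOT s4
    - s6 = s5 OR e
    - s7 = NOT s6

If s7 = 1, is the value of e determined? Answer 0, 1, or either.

0

s7 = NOT s6 must be 1, so s6 = 0.
s6 = s5 OR e must be 0, so both s5 = 0 and e = 0.
Every assignment with s7 = 1 has e = 0; there are 30 such assignment(s).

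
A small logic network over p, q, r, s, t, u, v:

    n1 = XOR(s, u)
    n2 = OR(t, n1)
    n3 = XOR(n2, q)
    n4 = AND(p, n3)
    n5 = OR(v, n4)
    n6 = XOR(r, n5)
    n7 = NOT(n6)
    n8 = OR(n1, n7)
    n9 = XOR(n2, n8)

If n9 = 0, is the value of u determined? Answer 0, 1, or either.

Both values of u occur among assignments with n9 = 0:
  u=0: p=0, q=0, r=0, s=0, t=0, u=0, v=1
  u=1: p=0, q=0, r=0, s=0, t=0, u=1, v=0

either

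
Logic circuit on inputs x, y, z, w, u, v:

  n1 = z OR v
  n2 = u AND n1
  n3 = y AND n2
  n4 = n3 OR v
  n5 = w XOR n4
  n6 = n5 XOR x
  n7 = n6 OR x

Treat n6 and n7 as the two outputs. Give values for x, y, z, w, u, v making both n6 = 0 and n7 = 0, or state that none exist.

Check with x=0, y=1, z=0, w=0, u=1, v=0:
n1 = z OR v = 0 OR 0 = 0
n2 = u AND n1 = 1 AND 0 = 0
n3 = y AND n2 = 1 AND 0 = 0
n4 = n3 OR v = 0 OR 0 = 0
n5 = w XOR n4 = 0 XOR 0 = 0
n6 = n5 XOR x = 0 XOR 0 = 0
n7 = n6 OR x = 0 OR 0 = 0
So n6 = 0 and n7 = 0.

x=0, y=1, z=0, w=0, u=1, v=0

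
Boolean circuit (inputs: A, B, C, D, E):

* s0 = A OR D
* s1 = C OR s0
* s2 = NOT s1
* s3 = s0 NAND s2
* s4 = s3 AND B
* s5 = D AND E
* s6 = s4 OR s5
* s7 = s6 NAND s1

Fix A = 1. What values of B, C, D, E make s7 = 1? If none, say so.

Check with A = 1 and B=0, C=0, D=1, E=0:
s0 = A OR D = 1 OR 1 = 1
s1 = C OR s0 = 0 OR 1 = 1
s2 = NOT s1 = NOT 1 = 0
s3 = s0 NAND s2 = 1 NAND 0 = 1
s4 = s3 AND B = 1 AND 0 = 0
s5 = D AND E = 1 AND 0 = 0
s6 = s4 OR s5 = 0 OR 0 = 0
s7 = s6 NAND s1 = 0 NAND 1 = 1
So s7 = 1.

B=0, C=0, D=1, E=0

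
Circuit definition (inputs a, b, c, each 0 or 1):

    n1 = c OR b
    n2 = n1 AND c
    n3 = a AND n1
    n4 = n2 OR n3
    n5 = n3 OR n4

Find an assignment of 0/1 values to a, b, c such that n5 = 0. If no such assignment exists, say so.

a=0, b=1, c=0

n5 = n3 OR n4 must be 0, so both n3 = 0 and n4 = 0.
n3 = a AND n1 must be 0, so at least one of a, n1 is 0.
n4 = n2 OR n3 must be 0, so both n2 = 0 and n3 = 0.
Check with a=0, b=1, c=0:
n1 = c OR b = 0 OR 1 = 1
n2 = n1 AND c = 1 AND 0 = 0
n3 = a AND n1 = 0 AND 1 = 0
n4 = n2 OR n3 = 0 OR 0 = 0
n5 = n3 OR n4 = 0 OR 0 = 0
So n5 = 0 as required.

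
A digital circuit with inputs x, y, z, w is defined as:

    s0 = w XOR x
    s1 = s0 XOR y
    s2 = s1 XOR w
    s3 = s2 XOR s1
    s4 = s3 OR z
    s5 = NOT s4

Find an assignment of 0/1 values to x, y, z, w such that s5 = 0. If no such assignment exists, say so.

x=1, y=0, z=1, w=0

s5 = NOT s4 must be 0, so s4 = 1.
s4 = s3 OR z must be 1, so at least one of s3, z is 1.
Check with x=1, y=0, z=1, w=0:
s0 = w XOR x = 0 XOR 1 = 1
s1 = s0 XOR y = 1 XOR 0 = 1
s2 = s1 XOR w = 1 XOR 0 = 1
s3 = s2 XOR s1 = 1 XOR 1 = 0
s4 = s3 OR z = 0 OR 1 = 1
s5 = NOT s4 = NOT 1 = 0
So s5 = 0 as required.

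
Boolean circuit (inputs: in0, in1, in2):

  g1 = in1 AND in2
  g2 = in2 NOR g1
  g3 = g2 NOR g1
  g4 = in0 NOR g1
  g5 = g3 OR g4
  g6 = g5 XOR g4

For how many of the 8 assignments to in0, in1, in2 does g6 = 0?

g6 = g5 XOR g4 must be 0, so g5 and g4 are equal.
Enumerating the 8 input combinations, 7 give g6 = 0 and 1 give g6 = 1.

7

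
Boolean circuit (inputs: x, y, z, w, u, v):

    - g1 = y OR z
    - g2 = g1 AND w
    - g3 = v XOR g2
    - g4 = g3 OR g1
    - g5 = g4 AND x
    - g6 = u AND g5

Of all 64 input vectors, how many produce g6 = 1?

g6 = u AND g5 must be 1, so both u = 1 and g5 = 1.
Enumerating the 64 input combinations, 14 give g6 = 1 and 50 give g6 = 0.

14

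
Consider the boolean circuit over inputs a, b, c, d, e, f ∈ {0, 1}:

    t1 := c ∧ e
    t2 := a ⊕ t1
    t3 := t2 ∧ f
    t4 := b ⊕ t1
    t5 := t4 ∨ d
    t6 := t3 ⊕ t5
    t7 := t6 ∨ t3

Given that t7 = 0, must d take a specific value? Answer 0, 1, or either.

t7 = t6 ∨ t3 must be 0, so both t6 = 0 and t3 = 0.
t6 = t3 ⊕ t5 must be 0, so t3 and t5 are equal.
t3 = t2 ∧ f must be 0, so at least one of t2, f is 0.
Every assignment with t7 = 0 has d = 0; there are 12 such assignment(s).

0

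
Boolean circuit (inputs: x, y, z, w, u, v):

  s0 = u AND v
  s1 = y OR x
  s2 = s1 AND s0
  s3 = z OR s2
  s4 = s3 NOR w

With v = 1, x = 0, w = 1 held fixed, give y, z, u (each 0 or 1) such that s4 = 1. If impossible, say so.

With v = 1, x = 0, w = 1 fixed, none of the 8 settings of y, z, u give s4 = 1.
For example, with y=0, z=0, u=1:
s0 = u AND v = 1 AND 1 = 1
s1 = y OR x = 0 OR 0 = 0
s2 = s1 AND s0 = 0 AND 1 = 0
s3 = z OR s2 = 0 OR 0 = 0
s4 = s3 NOR w = 0 NOR 1 = 0
giving s4 = 0 ≠ 1.

no solution exists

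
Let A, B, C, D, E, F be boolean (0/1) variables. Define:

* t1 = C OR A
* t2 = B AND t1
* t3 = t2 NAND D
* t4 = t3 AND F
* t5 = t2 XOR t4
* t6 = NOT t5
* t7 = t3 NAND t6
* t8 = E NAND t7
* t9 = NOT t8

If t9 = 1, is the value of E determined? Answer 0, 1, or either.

1

t9 = NOT t8 must be 1, so t8 = 0.
t8 = E NAND t7 must be 0, so both E = 1 and t7 = 1.
Every assignment with t9 = 1 has E = 1; there are 19 such assignment(s).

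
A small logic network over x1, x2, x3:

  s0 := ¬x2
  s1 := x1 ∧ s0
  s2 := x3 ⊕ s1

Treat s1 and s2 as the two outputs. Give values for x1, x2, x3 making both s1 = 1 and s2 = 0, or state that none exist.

Check with x1=1, x2=0, x3=1:
s0 = ¬x2 = ¬0 = 1
s1 = x1 ∧ s0 = 1 ∧ 1 = 1
s2 = x3 ⊕ s1 = 1 ⊕ 1 = 0
So s1 = 1 and s2 = 0.

x1=1, x2=0, x3=1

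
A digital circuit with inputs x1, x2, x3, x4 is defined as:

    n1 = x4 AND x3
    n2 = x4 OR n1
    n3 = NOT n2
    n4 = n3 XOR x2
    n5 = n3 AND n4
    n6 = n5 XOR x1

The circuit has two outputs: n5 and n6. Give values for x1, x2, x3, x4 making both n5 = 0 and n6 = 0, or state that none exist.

x1=0, x2=0, x3=0, x4=1

Check with x1=0, x2=0, x3=0, x4=1:
n1 = x4 AND x3 = 1 AND 0 = 0
n2 = x4 OR n1 = 1 OR 0 = 1
n3 = NOT n2 = NOT 1 = 0
n4 = n3 XOR x2 = 0 XOR 0 = 0
n5 = n3 AND n4 = 0 AND 0 = 0
n6 = n5 XOR x1 = 0 XOR 0 = 0
So n5 = 0 and n6 = 0.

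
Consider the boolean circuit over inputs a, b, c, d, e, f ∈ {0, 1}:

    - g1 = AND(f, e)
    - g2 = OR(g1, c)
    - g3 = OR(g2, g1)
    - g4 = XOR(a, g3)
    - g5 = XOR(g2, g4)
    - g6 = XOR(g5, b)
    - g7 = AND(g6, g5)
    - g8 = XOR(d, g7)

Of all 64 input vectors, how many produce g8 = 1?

g8 = XOR(d, g7) must be 1, so d and g7 differ.
Enumerating the 64 input combinations, 32 give g8 = 1 and 32 give g8 = 0.

32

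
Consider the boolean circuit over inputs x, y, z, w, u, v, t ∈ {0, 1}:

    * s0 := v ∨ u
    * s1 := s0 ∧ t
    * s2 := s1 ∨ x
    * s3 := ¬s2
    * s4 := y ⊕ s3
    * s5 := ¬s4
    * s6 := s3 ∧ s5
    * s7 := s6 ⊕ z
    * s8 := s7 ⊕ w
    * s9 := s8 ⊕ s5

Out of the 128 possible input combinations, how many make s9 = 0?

64

s9 = s8 ⊕ s5 must be 0, so s8 and s5 are equal.
Enumerating the 128 input combinations, 64 give s9 = 0 and 64 give s9 = 1.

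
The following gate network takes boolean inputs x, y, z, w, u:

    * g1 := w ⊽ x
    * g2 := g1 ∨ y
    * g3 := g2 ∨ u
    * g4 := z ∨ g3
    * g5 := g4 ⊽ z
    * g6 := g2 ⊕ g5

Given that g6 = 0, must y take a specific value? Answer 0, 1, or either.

g6 = g2 ⊕ g5 must be 0, so g2 and g5 are equal.
Every assignment with g6 = 0 has y = 0; there are 9 such assignment(s).

0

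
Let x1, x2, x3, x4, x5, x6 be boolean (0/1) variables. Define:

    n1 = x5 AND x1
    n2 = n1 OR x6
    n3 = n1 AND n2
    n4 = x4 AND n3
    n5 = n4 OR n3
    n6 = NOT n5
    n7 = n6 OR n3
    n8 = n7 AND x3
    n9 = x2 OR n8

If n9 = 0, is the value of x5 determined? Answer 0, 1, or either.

either

Both values of x5 occur among assignments with n9 = 0:
  x5=0: x1=0, x2=0, x3=0, x4=0, x5=0, x6=0
  x5=1: x1=0, x2=0, x3=0, x4=0, x5=1, x6=0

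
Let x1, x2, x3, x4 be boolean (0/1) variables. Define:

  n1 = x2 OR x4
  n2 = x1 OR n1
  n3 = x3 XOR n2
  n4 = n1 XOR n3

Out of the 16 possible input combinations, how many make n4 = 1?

n4 = n1 XOR n3 must be 1, so n1 and n3 differ.
Enumerating the 16 input combinations, 8 give n4 = 1 and 8 give n4 = 0.

8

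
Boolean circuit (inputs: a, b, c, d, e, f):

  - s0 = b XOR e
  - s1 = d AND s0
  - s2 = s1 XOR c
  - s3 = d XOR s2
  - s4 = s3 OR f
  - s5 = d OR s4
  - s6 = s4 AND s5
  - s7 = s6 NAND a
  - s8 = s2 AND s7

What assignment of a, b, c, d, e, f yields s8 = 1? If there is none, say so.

Check with a=0, b=0, c=1, d=0, e=0, f=0:
s0 = b XOR e = 0 XOR 0 = 0
s1 = d AND s0 = 0 AND 0 = 0
s2 = s1 XOR c = 0 XOR 1 = 1
s3 = d XOR s2 = 0 XOR 1 = 1
s4 = s3 OR f = 1 OR 0 = 1
s5 = d OR s4 = 0 OR 1 = 1
s6 = s4 AND s5 = 1 AND 1 = 1
s7 = s6 NAND a = 1 NAND 0 = 1
s8 = s2 AND s7 = 1 AND 1 = 1
So s8 = 1 as required.

a=0, b=0, c=1, d=0, e=0, f=0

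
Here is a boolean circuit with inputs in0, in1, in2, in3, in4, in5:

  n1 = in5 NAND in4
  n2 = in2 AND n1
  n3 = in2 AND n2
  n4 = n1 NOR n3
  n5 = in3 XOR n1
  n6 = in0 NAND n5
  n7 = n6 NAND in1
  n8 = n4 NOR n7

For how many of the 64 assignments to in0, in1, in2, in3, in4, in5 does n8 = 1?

18

n8 = n4 NOR n7 must be 1, so both n4 = 0 and n7 = 0.
n4 = n1 NOR n3 must be 0, so at least one of n1, n3 is 1.
Enumerating the 64 input combinations, 18 give n8 = 1 and 46 give n8 = 0.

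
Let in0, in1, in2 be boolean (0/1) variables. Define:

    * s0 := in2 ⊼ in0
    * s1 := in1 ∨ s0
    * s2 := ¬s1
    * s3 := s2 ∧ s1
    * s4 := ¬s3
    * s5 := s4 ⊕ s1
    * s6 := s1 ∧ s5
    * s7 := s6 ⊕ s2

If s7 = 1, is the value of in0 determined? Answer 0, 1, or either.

s7 = s6 ⊕ s2 must be 1, so s6 and s2 differ.
Every assignment with s7 = 1 has in0 = 1; there are 1 such assignment(s).
  in0=1, in1=0, in2=1

1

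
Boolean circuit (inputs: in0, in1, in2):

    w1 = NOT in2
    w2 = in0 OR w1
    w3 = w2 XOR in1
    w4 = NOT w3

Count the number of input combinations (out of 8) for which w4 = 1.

4

w4 = NOT w3 must be 1, so w3 = 0.
w3 = w2 XOR in1 must be 0, so w2 and in1 are equal.
Enumerating the 8 input combinations, 4 give w4 = 1 and 4 give w4 = 0.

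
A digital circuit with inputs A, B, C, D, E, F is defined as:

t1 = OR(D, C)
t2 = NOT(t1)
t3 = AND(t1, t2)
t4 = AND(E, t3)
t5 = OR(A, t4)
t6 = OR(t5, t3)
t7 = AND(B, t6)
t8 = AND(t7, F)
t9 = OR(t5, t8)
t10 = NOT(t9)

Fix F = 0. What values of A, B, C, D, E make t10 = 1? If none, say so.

Check with F = 0 and A=0, B=1, C=0, D=1, E=1:
t1 = OR(D, C) = OR(1, 0) = 1
t2 = NOT(t1) = NOT 1 = 0
t3 = AND(t1, t2) = AND(1, 0) = 0
t4 = AND(E, t3) = AND(1, 0) = 0
t5 = OR(A, t4) = OR(0, 0) = 0
t6 = OR(t5, t3) = OR(0, 0) = 0
t7 = AND(B, t6) = AND(1, 0) = 0
t8 = AND(t7, F) = AND(0, 0) = 0
t9 = OR(t5, t8) = OR(0, 0) = 0
t10 = NOT(t9) = NOT 0 = 1
So t10 = 1.

A=0, B=1, C=0, D=1, E=1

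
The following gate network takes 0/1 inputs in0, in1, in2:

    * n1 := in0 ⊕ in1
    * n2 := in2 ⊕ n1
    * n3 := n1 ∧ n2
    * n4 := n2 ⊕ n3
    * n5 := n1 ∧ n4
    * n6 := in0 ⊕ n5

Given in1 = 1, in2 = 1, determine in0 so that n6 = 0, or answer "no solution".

in0=0

n6 = in0 ⊕ n5 must be 0, so in0 and n5 are equal.
Check with in1 = 1, in2 = 1 and in0=0:
n1 = in0 ⊕ in1 = 0 ⊕ 1 = 1
n2 = in2 ⊕ n1 = 1 ⊕ 1 = 0
n3 = n1 ∧ n2 = 1 ∧ 0 = 0
n4 = n2 ⊕ n3 = 0 ⊕ 0 = 0
n5 = n1 ∧ n4 = 1 ∧ 0 = 0
n6 = in0 ⊕ n5 = 0 ⊕ 0 = 0
So n6 = 0.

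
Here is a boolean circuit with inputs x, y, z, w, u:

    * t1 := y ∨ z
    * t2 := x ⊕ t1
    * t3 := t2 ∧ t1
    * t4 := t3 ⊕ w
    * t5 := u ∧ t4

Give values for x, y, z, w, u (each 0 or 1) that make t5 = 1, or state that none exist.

Check with x=1, y=1, z=0, w=1, u=1:
t1 = y ∨ z = 1 ∨ 0 = 1
t2 = x ⊕ t1 = 1 ⊕ 1 = 0
t3 = t2 ∧ t1 = 0 ∧ 1 = 0
t4 = t3 ⊕ w = 0 ⊕ 1 = 1
t5 = u ∧ t4 = 1 ∧ 1 = 1
So t5 = 1 as required.

x=1, y=1, z=0, w=1, u=1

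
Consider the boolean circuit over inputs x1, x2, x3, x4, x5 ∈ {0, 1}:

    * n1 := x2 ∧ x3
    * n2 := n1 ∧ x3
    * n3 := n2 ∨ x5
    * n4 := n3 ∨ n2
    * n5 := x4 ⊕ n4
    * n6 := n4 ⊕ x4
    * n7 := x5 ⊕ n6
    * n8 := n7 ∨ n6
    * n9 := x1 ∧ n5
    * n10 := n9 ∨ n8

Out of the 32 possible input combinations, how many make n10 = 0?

n10 = n9 ∨ n8 must be 0, so both n9 = 0 and n8 = 0.
n9 = x1 ∧ n5 must be 0, so at least one of x1, n5 is 0.
n8 = n7 ∨ n6 must be 0, so both n7 = 0 and n6 = 0.
Enumerating the 32 input combinations, 8 give n10 = 0 and 24 give n10 = 1.

8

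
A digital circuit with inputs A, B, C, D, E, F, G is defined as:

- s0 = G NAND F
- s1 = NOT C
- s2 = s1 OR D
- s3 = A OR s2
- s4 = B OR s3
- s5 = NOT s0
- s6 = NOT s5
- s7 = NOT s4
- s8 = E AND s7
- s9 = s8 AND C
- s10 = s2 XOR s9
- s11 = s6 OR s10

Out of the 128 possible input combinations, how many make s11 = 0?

s11 = s6 OR s10 must be 0, so both s6 = 0 and s10 = 0.
Enumerating the 128 input combinations, 7 give s11 = 0 and 121 give s11 = 1.

7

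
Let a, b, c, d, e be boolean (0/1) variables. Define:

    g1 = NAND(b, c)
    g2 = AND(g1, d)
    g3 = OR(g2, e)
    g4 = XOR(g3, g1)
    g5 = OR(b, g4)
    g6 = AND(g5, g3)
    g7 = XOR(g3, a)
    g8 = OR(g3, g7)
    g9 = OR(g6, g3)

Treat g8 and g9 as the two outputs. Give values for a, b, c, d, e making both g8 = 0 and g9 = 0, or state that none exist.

a=0, b=0, c=1, d=0, e=0

Check with a=0, b=0, c=1, d=0, e=0:
g1 = NAND(b, c) = NAND(0, 1) = 1
g2 = AND(g1, d) = AND(1, 0) = 0
g3 = OR(g2, e) = OR(0, 0) = 0
g4 = XOR(g3, g1) = XOR(0, 1) = 1
g5 = OR(b, g4) = OR(0, 1) = 1
g6 = AND(g5, g3) = AND(1, 0) = 0
g7 = XOR(g3, a) = XOR(0, 0) = 0
g8 = OR(g3, g7) = OR(0, 0) = 0
g9 = OR(g6, g3) = OR(0, 0) = 0
So g8 = 0 and g9 = 0.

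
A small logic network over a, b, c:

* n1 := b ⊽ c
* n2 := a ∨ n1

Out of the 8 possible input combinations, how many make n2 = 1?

n2 = a ∨ n1 must be 1, so at least one of a, n1 is 1.
Satisfying assignments:
  a=0, b=0, c=0
  a=1, b=0, c=0
  a=1, b=0, c=1
  a=1, b=1, c=0
  a=1, b=1, c=1

5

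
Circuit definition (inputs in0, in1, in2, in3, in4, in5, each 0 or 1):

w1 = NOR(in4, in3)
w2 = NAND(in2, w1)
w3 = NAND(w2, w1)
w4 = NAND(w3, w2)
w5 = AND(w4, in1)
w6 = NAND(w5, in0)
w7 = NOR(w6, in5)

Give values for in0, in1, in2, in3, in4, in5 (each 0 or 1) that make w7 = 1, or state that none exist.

in0=1 in1=1 in2=1 in3=0 in4=0 in5=0

w7 = NOR(w6, in5) must be 1, so both w6 = 0 and in5 = 0.
Check with in0=1 in1=1 in2=1 in3=0 in4=0 in5=0:
w1 = NOR(in4, in3) = NOR(0, 0) = 1
w2 = NAND(in2, w1) = NAND(1, 1) = 0
w3 = NAND(w2, w1) = NAND(0, 1) = 1
w4 = NAND(w3, w2) = NAND(1, 0) = 1
w5 = AND(w4, in1) = AND(1, 1) = 1
w6 = NAND(w5, in0) = NAND(1, 1) = 0
w7 = NOR(w6, in5) = NOR(0, 0) = 1
So w7 = 1 as required.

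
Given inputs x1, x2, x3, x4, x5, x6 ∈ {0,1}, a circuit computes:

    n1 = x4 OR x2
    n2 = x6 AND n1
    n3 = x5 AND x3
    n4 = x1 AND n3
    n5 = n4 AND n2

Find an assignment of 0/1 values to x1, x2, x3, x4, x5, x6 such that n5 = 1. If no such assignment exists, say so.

Check with x1=1 x2=0 x3=1 x4=1 x5=1 x6=1:
n1 = x4 OR x2 = 1 OR 0 = 1
n2 = x6 AND n1 = 1 AND 1 = 1
n3 = x5 AND x3 = 1 AND 1 = 1
n4 = x1 AND n3 = 1 AND 1 = 1
n5 = n4 AND n2 = 1 AND 1 = 1
So n5 = 1 as required.

x1=1 x2=0 x3=1 x4=1 x5=1 x6=1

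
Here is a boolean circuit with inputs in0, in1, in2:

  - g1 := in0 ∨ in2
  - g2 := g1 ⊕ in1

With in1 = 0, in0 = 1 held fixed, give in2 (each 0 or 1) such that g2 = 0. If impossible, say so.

With in1 = 0, in0 = 1 fixed, none of the 2 settings of in2 give g2 = 0.
For example, with in2=1:
g1 = in0 ∨ in2 = 1 ∨ 1 = 1
g2 = g1 ⊕ in1 = 1 ⊕ 0 = 1
giving g2 = 1 ≠ 0.

no solution exists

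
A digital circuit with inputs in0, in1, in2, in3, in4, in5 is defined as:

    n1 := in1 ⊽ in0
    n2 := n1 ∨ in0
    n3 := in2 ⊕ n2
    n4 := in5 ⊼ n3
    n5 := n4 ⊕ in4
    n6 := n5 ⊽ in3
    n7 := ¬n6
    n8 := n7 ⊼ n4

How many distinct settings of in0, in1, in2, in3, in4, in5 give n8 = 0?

n8 = n7 ⊼ n4 must be 0, so both n7 = 1 and n4 = 1.
n7 = ¬n6 must be 1, so n6 = 0.
Enumerating the 64 input combinations, 36 give n8 = 0 and 28 give n8 = 1.

36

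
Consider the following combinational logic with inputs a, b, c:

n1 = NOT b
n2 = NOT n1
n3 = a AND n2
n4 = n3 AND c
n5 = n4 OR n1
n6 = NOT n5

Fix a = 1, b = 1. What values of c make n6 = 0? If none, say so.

n6 = NOT n5 must be 0, so n5 = 1.
Check with a = 1, b = 1 and c=1:
n1 = NOT b = NOT 1 = 0
n2 = NOT n1 = NOT 0 = 1
n3 = a AND n2 = 1 AND 1 = 1
n4 = n3 AND c = 1 AND 1 = 1
n5 = n4 OR n1 = 1 OR 0 = 1
n6 = NOT n5 = NOT 1 = 0
So n6 = 0.

c=1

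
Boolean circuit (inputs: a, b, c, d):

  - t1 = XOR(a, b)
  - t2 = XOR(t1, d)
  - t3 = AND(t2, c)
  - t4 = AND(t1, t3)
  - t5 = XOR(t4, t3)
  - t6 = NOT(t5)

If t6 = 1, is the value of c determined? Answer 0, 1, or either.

either

Both values of c occur among assignments with t6 = 1:
  c=0: a=0, b=0, c=0, d=0
  c=1: a=0, b=0, c=1, d=0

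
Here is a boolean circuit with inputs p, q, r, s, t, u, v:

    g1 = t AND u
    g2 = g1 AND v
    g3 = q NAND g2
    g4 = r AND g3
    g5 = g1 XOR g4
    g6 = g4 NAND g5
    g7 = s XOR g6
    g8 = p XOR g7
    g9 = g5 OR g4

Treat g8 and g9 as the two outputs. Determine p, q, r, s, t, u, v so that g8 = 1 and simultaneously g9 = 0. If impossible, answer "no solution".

Check with p=0 q=0 r=0 s=0 t=0 u=1 v=1:
g1 = t AND u = 0 AND 1 = 0
g2 = g1 AND v = 0 AND 1 = 0
g3 = q NAND g2 = 0 NAND 0 = 1
g4 = r AND g3 = 0 AND 1 = 0
g5 = g1 XOR g4 = 0 XOR 0 = 0
g6 = g4 NAND g5 = 0 NAND 0 = 1
g7 = s XOR g6 = 0 XOR 1 = 1
g8 = p XOR g7 = 0 XOR 1 = 1
g9 = g5 OR g4 = 0 OR 0 = 0
So g8 = 1 and g9 = 0.

p=0 q=0 r=0 s=0 t=0 u=1 v=1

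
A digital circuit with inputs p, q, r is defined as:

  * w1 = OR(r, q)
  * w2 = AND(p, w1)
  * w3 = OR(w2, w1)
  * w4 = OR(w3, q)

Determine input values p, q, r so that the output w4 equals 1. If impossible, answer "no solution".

p=1 q=0 r=1

Check with p=1 q=0 r=1:
w1 = OR(r, q) = OR(1, 0) = 1
w2 = AND(p, w1) = AND(1, 1) = 1
w3 = OR(w2, w1) = OR(1, 1) = 1
w4 = OR(w3, q) = OR(1, 0) = 1
So w4 = 1 as required.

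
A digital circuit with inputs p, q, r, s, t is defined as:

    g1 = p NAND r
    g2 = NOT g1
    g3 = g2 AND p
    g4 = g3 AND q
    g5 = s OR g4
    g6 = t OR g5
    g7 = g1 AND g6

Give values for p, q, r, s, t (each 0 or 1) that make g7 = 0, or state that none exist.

p=1, q=0, r=1, s=0, t=1

g7 = g1 AND g6 must be 0, so at least one of g1, g6 is 0.
Check with p=1, q=0, r=1, s=0, t=1:
g1 = p NAND r = 1 NAND 1 = 0
g2 = NOT g1 = NOT 0 = 1
g3 = g2 AND p = 1 AND 1 = 1
g4 = g3 AND q = 1 AND 0 = 0
g5 = s OR g4 = 0 OR 0 = 0
g6 = t OR g5 = 1 OR 0 = 1
g7 = g1 AND g6 = 0 AND 1 = 0
So g7 = 0 as required.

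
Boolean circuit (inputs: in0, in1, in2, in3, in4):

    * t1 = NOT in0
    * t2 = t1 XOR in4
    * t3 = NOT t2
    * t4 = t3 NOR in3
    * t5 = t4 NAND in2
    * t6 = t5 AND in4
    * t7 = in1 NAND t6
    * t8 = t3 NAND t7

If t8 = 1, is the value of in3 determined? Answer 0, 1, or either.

either

Both values of in3 occur among assignments with t8 = 1:
  in3=0: in0=0, in1=0, in2=0, in3=0, in4=0
  in3=1: in0=0, in1=0, in2=0, in3=1, in4=0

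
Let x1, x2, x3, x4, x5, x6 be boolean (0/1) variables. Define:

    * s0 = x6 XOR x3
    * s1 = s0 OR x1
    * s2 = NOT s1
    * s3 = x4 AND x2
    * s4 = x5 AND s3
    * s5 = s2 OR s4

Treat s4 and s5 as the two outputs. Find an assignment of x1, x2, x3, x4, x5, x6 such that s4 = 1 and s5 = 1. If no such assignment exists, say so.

Check with x1=0 x2=1 x3=0 x4=1 x5=1 x6=0:
s0 = x6 XOR x3 = 0 XOR 0 = 0
s1 = s0 OR x1 = 0 OR 0 = 0
s2 = NOT s1 = NOT 0 = 1
s3 = x4 AND x2 = 1 AND 1 = 1
s4 = x5 AND s3 = 1 AND 1 = 1
s5 = s2 OR s4 = 1 OR 1 = 1
So s4 = 1 and s5 = 1.

x1=0 x2=1 x3=0 x4=1 x5=1 x6=0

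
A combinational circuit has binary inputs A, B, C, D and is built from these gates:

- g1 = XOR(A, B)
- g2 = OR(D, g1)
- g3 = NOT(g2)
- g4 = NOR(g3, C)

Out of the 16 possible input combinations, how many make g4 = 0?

g4 = NOR(g3, C) must be 0, so at least one of g3, C is 1.
Enumerating the 16 input combinations, 10 give g4 = 0 and 6 give g4 = 1.

10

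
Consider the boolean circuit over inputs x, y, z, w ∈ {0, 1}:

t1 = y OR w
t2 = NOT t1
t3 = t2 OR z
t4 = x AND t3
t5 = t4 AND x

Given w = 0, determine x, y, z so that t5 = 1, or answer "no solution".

Check with w = 0 and x=1, y=0, z=0:
t1 = y OR w = 0 OR 0 = 0
t2 = NOT t1 = NOT 0 = 1
t3 = t2 OR z = 1 OR 0 = 1
t4 = x AND t3 = 1 AND 1 = 1
t5 = t4 AND x = 1 AND 1 = 1
So t5 = 1.

x=1 y=0 z=0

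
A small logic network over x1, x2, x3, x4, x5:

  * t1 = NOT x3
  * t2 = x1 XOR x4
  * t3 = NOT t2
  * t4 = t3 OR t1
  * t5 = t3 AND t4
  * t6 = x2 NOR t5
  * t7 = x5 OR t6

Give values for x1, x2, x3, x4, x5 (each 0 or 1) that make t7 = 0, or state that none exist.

t7 = x5 OR t6 must be 0, so both x5 = 0 and t6 = 0.
t6 = x2 NOR t5 must be 0, so at least one of x2, t5 is 1.
Check with x1=1 x2=1 x3=1 x4=1 x5=0:
t1 = NOT x3 = NOT 1 = 0
t2 = x1 XOR x4 = 1 XOR 1 = 0
t3 = NOT t2 = NOT 0 = 1
t4 = t3 OR t1 = 1 OR 0 = 1
t5 = t3 AND t4 = 1 AND 1 = 1
t6 = x2 NOR t5 = 1 NOR 1 = 0
t7 = x5 OR t6 = 0 OR 0 = 0
So t7 = 0 as required.

x1=1 x2=1 x3=1 x4=1 x5=0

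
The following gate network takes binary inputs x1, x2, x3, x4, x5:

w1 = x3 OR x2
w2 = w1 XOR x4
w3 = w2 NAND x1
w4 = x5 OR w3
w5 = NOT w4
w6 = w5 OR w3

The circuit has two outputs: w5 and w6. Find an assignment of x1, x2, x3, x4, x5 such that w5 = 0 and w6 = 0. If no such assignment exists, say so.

Check with x1=1, x2=0, x3=1, x4=0, x5=1:
w1 = x3 OR x2 = 1 OR 0 = 1
w2 = w1 XOR x4 = 1 XOR 0 = 1
w3 = w2 NAND x1 = 1 NAND 1 = 0
w4 = x5 OR w3 = 1 OR 0 = 1
w5 = NOT w4 = NOT 1 = 0
w6 = w5 OR w3 = 0 OR 0 = 0
So w5 = 0 and w6 = 0.

x1=1, x2=0, x3=1, x4=0, x5=1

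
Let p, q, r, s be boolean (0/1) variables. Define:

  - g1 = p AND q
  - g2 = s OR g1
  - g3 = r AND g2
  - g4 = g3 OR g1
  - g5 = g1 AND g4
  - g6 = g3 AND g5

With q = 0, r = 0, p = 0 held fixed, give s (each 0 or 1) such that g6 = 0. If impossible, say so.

s=0

Check with q = 0, r = 0, p = 0 and s=0:
g1 = p AND q = 0 AND 0 = 0
g2 = s OR g1 = 0 OR 0 = 0
g3 = r AND g2 = 0 AND 0 = 0
g4 = g3 OR g1 = 0 OR 0 = 0
g5 = g1 AND g4 = 0 AND 0 = 0
g6 = g3 AND g5 = 0 AND 0 = 0
So g6 = 0.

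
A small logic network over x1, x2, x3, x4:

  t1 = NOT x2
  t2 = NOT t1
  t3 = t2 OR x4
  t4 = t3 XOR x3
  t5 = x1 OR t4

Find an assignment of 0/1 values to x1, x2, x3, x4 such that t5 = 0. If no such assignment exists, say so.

x1=0, x2=1, x3=1, x4=1

Check with x1=0, x2=1, x3=1, x4=1:
t1 = NOT x2 = NOT 1 = 0
t2 = NOT t1 = NOT 0 = 1
t3 = t2 OR x4 = 1 OR 1 = 1
t4 = t3 XOR x3 = 1 XOR 1 = 0
t5 = x1 OR t4 = 0 OR 0 = 0
So t5 = 0 as required.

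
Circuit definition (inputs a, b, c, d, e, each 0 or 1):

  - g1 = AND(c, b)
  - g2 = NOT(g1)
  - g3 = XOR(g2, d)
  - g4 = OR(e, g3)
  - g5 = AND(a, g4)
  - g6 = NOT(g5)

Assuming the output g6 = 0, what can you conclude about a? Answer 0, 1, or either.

g6 = NOT(g5) must be 0, so g5 = 1.
g5 = AND(a, g4) must be 1, so both a = 1 and g4 = 1.
g4 = OR(e, g3) must be 1, so at least one of e, g3 is 1.
Every assignment with g6 = 0 has a = 1; there are 12 such assignment(s).

1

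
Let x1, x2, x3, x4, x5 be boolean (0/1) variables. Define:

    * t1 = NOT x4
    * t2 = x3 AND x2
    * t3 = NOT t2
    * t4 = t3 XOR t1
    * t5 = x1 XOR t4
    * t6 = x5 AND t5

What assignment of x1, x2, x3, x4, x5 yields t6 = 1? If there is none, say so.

Check with x1=0, x2=0, x3=0, x4=1, x5=1:
t1 = NOT x4 = NOT 1 = 0
t2 = x3 AND x2 = 0 AND 0 = 0
t3 = NOT t2 = NOT 0 = 1
t4 = t3 XOR t1 = 1 XOR 0 = 1
t5 = x1 XOR t4 = 0 XOR 1 = 1
t6 = x5 AND t5 = 1 AND 1 = 1
So t6 = 1 as required.

x1=0, x2=0, x3=0, x4=1, x5=1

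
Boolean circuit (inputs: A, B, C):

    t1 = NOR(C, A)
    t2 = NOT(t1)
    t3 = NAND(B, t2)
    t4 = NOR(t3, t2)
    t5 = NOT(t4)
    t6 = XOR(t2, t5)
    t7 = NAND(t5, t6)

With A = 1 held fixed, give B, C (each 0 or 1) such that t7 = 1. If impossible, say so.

Check with A = 1 and B=1, C=1:
t1 = NOR(C, A) = NOR(1, 1) = 0
t2 = NOT(t1) = NOT 0 = 1
t3 = NAND(B, t2) = NAND(1, 1) = 0
t4 = NOR(t3, t2) = NOR(0, 1) = 0
t5 = NOT(t4) = NOT 0 = 1
t6 = XOR(t2, t5) = XOR(1, 1) = 0
t7 = NAND(t5, t6) = NAND(1, 0) = 1
So t7 = 1.

B=1, C=1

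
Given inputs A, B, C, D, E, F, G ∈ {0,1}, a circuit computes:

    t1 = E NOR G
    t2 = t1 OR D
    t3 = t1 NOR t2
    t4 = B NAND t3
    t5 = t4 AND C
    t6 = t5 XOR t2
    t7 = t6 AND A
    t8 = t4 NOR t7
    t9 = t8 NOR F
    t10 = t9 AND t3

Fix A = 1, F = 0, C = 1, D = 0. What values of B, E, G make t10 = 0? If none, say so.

B=0 E=0 G=0

t10 = t9 AND t3 must be 0, so at least one of t9, t3 is 0.
Check with A = 1, F = 0, C = 1, D = 0 and B=0, E=0, G=0:
t1 = E NOR G = 0 NOR 0 = 1
t2 = t1 OR D = 1 OR 0 = 1
t3 = t1 NOR t2 = 1 NOR 1 = 0
t4 = B NAND t3 = 0 NAND 0 = 1
t5 = t4 AND C = 1 AND 1 = 1
t6 = t5 XOR t2 = 1 XOR 1 = 0
t7 = t6 AND A = 0 AND 1 = 0
t8 = t4 NOR t7 = 1 NOR 0 = 0
t9 = t8 NOR F = 0 NOR 0 = 1
t10 = t9 AND t3 = 1 AND 0 = 0
So t10 = 0.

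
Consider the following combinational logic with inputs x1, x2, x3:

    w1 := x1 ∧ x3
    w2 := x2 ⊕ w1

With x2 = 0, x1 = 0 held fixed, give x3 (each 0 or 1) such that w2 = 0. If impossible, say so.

x3=1

w2 = x2 ⊕ w1 must be 0, so x2 and w1 are equal.
Check with x2 = 0, x1 = 0 and x3=1:
w1 = x1 ∧ x3 = 0 ∧ 1 = 0
w2 = x2 ⊕ w1 = 0 ⊕ 0 = 0
So w2 = 0.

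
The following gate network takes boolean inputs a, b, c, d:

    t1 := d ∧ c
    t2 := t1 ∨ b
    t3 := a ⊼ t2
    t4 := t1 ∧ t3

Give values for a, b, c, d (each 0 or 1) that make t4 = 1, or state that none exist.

a=0, b=0, c=1, d=1

t4 = t1 ∧ t3 must be 1, so both t1 = 1 and t3 = 1.
t1 = d ∧ c must be 1, so both d = 1 and c = 1.
Check with a=0, b=0, c=1, d=1:
t1 = d ∧ c = 1 ∧ 1 = 1
t2 = t1 ∨ b = 1 ∨ 0 = 1
t3 = a ⊼ t2 = 0 ⊼ 1 = 1
t4 = t1 ∧ t3 = 1 ∧ 1 = 1
So t4 = 1 as required.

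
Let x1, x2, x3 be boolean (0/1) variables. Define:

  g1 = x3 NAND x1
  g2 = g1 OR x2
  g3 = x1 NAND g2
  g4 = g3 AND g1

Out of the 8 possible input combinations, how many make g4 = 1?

4

g4 = g3 AND g1 must be 1, so both g3 = 1 and g1 = 1.
g3 = x1 NAND g2 must be 1, so at least one of x1, g2 is 0.
Satisfying assignments:
  x1=0, x2=0, x3=0
  x1=0, x2=0, x3=1
  x1=0, x2=1, x3=0
  x1=0, x2=1, x3=1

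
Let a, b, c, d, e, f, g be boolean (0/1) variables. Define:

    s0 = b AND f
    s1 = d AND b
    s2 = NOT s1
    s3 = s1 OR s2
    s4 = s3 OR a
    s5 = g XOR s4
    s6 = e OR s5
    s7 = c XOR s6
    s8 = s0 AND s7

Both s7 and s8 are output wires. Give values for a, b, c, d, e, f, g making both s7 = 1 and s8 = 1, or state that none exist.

a=0, b=1, c=0, d=1, e=1, f=1, g=1

Check with a=0, b=1, c=0, d=1, e=1, f=1, g=1:
s0 = b AND f = 1 AND 1 = 1
s1 = d AND b = 1 AND 1 = 1
s2 = NOT s1 = NOT 1 = 0
s3 = s1 OR s2 = 1 OR 0 = 1
s4 = s3 OR a = 1 OR 0 = 1
s5 = g XOR s4 = 1 XOR 1 = 0
s6 = e OR s5 = 1 OR 0 = 1
s7 = c XOR s6 = 0 XOR 1 = 1
s8 = s0 AND s7 = 1 AND 1 = 1
So s7 = 1 and s8 = 1.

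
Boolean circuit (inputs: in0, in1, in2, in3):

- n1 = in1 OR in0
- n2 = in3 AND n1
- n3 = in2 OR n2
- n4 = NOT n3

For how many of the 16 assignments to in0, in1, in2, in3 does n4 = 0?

11

n4 = NOT n3 must be 0, so n3 = 1.
n3 = in2 OR n2 must be 1, so at least one of in2, n2 is 1.
Enumerating the 16 input combinations, 11 give n4 = 0 and 5 give n4 = 1.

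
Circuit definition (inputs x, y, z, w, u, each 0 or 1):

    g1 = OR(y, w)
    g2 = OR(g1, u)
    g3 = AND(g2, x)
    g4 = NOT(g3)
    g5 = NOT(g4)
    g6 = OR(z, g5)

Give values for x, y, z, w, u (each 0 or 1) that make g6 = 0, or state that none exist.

x=0, y=0, z=0, w=0, u=1

Check with x=0, y=0, z=0, w=0, u=1:
g1 = OR(y, w) = OR(0, 0) = 0
g2 = OR(g1, u) = OR(0, 1) = 1
g3 = AND(g2, x) = AND(1, 0) = 0
g4 = NOT(g3) = NOT 0 = 1
g5 = NOT(g4) = NOT 1 = 0
g6 = OR(z, g5) = OR(0, 0) = 0
So g6 = 0 as required.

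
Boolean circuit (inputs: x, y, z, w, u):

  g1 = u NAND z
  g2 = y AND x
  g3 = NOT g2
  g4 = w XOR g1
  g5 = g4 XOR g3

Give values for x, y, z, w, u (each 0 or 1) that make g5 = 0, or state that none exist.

g5 = g4 XOR g3 must be 0, so g4 and g3 are equal.
Check with x=1, y=0, z=1, w=0, u=0:
g1 = u NAND z = 0 NAND 1 = 1
g2 = y AND x = 0 AND 1 = 0
g3 = NOT g2 = NOT 0 = 1
g4 = w XOR g1 = 0 XOR 1 = 1
g5 = g4 XOR g3 = 1 XOR 1 = 0
So g5 = 0 as required.

x=1, y=0, z=1, w=0, u=0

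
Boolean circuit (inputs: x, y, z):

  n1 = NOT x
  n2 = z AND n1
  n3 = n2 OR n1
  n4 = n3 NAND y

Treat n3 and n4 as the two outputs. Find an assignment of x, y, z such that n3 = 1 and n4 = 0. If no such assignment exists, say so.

x=0, y=1, z=1

Check with x=0, y=1, z=1:
n1 = NOT x = NOT 0 = 1
n2 = z AND n1 = 1 AND 1 = 1
n3 = n2 OR n1 = 1 OR 1 = 1
n4 = n3 NAND y = 1 NAND 1 = 0
So n3 = 1 and n4 = 0.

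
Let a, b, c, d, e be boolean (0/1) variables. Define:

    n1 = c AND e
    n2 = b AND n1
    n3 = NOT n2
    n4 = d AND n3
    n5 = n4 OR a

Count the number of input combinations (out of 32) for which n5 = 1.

23

n5 = n4 OR a must be 1, so at least one of n4, a is 1.
Enumerating the 32 input combinations, 23 give n5 = 1 and 9 give n5 = 0.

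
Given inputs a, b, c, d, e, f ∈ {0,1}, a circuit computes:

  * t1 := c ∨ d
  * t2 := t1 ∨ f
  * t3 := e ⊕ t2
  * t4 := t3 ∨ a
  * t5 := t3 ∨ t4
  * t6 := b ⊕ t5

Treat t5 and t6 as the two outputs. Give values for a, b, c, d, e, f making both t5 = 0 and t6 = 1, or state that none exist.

Check with a=0, b=1, c=0, d=1, e=1, f=1:
t1 = c ∨ d = 0 ∨ 1 = 1
t2 = t1 ∨ f = 1 ∨ 1 = 1
t3 = e ⊕ t2 = 1 ⊕ 1 = 0
t4 = t3 ∨ a = 0 ∨ 0 = 0
t5 = t3 ∨ t4 = 0 ∨ 0 = 0
t6 = b ⊕ t5 = 1 ⊕ 0 = 1
So t5 = 0 and t6 = 1.

a=0, b=1, c=0, d=1, e=1, f=1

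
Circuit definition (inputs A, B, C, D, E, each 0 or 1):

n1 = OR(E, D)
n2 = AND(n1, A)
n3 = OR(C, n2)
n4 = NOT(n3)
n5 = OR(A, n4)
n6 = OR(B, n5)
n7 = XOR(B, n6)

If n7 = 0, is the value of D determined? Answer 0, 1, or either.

Both values of D occur among assignments with n7 = 0:
  D=0: A=0, B=0, C=1, D=0, E=0
  D=1: A=0, B=0, C=1, D=1, E=0

either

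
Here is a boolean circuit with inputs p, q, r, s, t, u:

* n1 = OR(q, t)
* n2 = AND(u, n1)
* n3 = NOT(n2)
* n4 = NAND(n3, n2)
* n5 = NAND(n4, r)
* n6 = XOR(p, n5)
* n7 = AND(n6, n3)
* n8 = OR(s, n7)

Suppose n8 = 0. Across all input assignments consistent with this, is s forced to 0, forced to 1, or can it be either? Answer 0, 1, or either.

n8 = OR(s, n7) must be 0, so both s = 0 and n7 = 0.
Every assignment with n8 = 0 has s = 0; there are 22 such assignment(s).

0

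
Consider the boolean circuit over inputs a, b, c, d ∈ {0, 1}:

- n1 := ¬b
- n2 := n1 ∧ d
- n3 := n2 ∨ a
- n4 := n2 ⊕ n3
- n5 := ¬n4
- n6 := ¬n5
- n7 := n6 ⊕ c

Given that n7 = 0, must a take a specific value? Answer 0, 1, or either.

Both values of a occur among assignments with n7 = 0:
  a=0: a=0, b=0, c=0, d=0
  a=1: a=1, b=0, c=0, d=1

either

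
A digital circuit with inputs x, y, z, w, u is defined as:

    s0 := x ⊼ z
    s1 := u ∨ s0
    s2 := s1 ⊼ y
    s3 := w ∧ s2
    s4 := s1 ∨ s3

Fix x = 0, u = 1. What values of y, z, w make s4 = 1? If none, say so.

s4 = s1 ∨ s3 must be 1, so at least one of s1, s3 is 1.
Check with x = 0, u = 1 and y=1, z=1, w=0:
s0 = x ⊼ z = 0 ⊼ 1 = 1
s1 = u ∨ s0 = 1 ∨ 1 = 1
s2 = s1 ⊼ y = 1 ⊼ 1 = 0
s3 = w ∧ s2 = 0 ∧ 0 = 0
s4 = s1 ∨ s3 = 1 ∨ 0 = 1
So s4 = 1.

y=1 z=1 w=0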